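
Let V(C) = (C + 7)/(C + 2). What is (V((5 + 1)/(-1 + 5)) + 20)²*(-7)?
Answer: -24649/7 ≈ -3521.3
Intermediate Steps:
V(C) = (7 + C)/(2 + C)
(V((5 + 1)/(-1 + 5)) + 20)²*(-7) = ((7 + (5 + 1)/(-1 + 5))/(2 + (5 + 1)/(-1 + 5)) + 20)²*(-7) = ((7 + 6/4)/(2 + 6/4) + 20)²*(-7) = ((7 + 6*(¼))/(2 + 6*(¼)) + 20)²*(-7) = ((7 + 3/2)/(2 + 3/2) + 20)²*(-7) = ((17/2)/(7/2) + 20)²*(-7) = ((2/7)*(17/2) + 20)²*(-7) = (17/7 + 20)²*(-7) = (157/7)²*(-7) = (24649/49)*(-7) = -24649/7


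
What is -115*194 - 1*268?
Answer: -22578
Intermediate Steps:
-115*194 - 1*268 = -22310 - 268 = -22578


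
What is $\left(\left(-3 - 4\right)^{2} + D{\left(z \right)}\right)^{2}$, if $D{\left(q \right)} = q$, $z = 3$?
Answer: $2704$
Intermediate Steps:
$\left(\left(-3 - 4\right)^{2} + D{\left(z \right)}\right)^{2} = \left(\left(-3 - 4\right)^{2} + 3\right)^{2} = \left(\left(-7\right)^{2} + 3\right)^{2} = \left(49 + 3\right)^{2} = 52^{2} = 2704$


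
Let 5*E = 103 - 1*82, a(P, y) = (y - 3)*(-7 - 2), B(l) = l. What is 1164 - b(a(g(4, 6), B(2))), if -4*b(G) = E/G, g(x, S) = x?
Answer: 69847/60 ≈ 1164.1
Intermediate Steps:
a(P, y) = 27 - 9*y (a(P, y) = (-3 + y)*(-9) = 27 - 9*y)
E = 21/5 (E = (103 - 1*82)/5 = (103 - 82)/5 = (⅕)*21 = 21/5 ≈ 4.2000)
b(G) = -21/(20*G)
1164 - b(a(g(4, 6), B(2))) = 1164 - (-21)/(20*(27 - 9*2)) = 1164 - (-21)/(20*(27 - 18)) = 1164 - (-21)/(20*9) = 1164 - 1*(-7/60) = 1164 + 7/60 = 69847/60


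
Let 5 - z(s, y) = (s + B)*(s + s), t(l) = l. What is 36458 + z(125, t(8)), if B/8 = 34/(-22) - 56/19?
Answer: 2967517/209 ≈ 14199.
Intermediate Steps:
B = -7512/209 (B = 8*(34/(-22) - 56/19) = 8*(34*(-1/22) - 56*1/19) = 8*(-17/11 - 56/19) = 8*(-939/209) = -7512/209 ≈ -35.943)
z(s, y) = 5 - 2*s*(-7512/209 + s) (z(s, y) = 5 - (s - 7512/209)*(s + s) = 5 - (-7512/209 + s)*2*s = 5 - 2*s*(-7512/209 + s))
36458 + z(125, t(8)) = 36458 + (5 - 2*125² + (15024/209)*125) = 36458 + (5 - 2*15625 + 1878000/209) = 36458 + (5 - 31250 + 1878000/209) = 36458 - 4652205/209 = 2967517/209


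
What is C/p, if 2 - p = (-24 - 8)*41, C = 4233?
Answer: 1411/438 ≈ 3.2215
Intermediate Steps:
p = 1314 (p = 2 - (-24 - 8)*41 = 2 - (-32)*41 = 2 - 1*(-1312) = 2 + 1312 = 1314)
C/p = 4233/1314 = 4233*(1/1314) = 1411/438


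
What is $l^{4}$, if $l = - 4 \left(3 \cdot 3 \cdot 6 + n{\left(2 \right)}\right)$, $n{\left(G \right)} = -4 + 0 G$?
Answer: $1600000000$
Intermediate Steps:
$n{\left(G \right)} = -4$ ($n{\left(G \right)} = -4 + 0 = -4$)
$l = -200$ ($l = - 4 \left(3 \cdot 3 \cdot 6 - 4\right) = - 4 \left(9 \cdot 6 - 4\right) = - 4 \left(54 - 4\right) = \left(-4\right) 50 = -200$)
$l^{4} = \left(-200\right)^{4} = 1600000000$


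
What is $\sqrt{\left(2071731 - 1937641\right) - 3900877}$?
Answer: $i \sqrt{3766787} \approx 1940.8 i$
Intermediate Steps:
$\sqrt{\left(2071731 - 1937641\right) - 3900877} = \sqrt{134090 - 3900877} = \sqrt{-3766787} = i \sqrt{3766787}$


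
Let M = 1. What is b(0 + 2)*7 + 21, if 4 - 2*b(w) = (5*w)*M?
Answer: 0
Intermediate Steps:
b(w) = 2 - 5*w/2
b(0 + 2)*7 + 21 = (2 - 5*(0 + 2)/2)*7 + 21 = (2 - 5/2*2)*7 + 21 = (2 - 5)*7 + 21 = -3*7 + 21 = -21 + 21 = 0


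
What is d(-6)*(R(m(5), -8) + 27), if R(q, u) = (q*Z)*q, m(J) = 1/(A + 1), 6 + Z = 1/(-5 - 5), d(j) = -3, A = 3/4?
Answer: -18381/245 ≈ -75.025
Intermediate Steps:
A = ¾ (A = 3*(¼) = ¾ ≈ 0.75000)
Z = -61/10 (Z = -6 + 1/(-5 - 5) = -6 + 1/(-10) = -6 - ⅒ = -61/10 ≈ -6.1000)
m(J) = 4/7 (m(J) = 1/(¾ + 1) = 1/(7/4) = 4/7)
R(q, u) = -61*q²/10 (R(q, u) = (q*(-61/10))*q = (-61*q/10)*q = -61*q²/10)
d(-6)*(R(m(5), -8) + 27) = -3*(-61*(4/7)²/10 + 27) = -3*(-61/10*16/49 + 27) = -3*(-488/245 + 27) = -3*6127/245 = -18381/245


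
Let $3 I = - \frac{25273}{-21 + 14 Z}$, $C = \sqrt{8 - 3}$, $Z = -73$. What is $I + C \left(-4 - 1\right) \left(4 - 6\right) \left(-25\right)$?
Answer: $\frac{25273}{3129} - 250 \sqrt{5} \approx -550.94$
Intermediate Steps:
$C = \sqrt{5} \approx 2.2361$
$I = \frac{25273}{3129}$ ($I = \frac{\left(-25273\right) \frac{1}{-21 + 14 \left(-73\right)}}{3} = \frac{\left(-25273\right) \frac{1}{-21 - 1022}}{3} = \frac{\left(-25273\right) \frac{1}{-1043}}{3} = \frac{\left(-25273\right) \left(- \frac{1}{1043}\right)}{3} = \frac{1}{3} \cdot \frac{25273}{1043} = \frac{25273}{3129} \approx 8.077$)
$I + C \left(-4 - 1\right) \left(4 - 6\right) \left(-25\right) = \frac{25273}{3129} + \sqrt{5} \left(-4 - 1\right) \left(4 - 6\right) \left(-25\right) = \frac{25273}{3129} + \sqrt{5} \left(- 5 \left(4 - 6\right)\right) \left(-25\right) = \frac{25273}{3129} + \sqrt{5} \left(\left(-5\right) \left(-2\right)\right) \left(-25\right) = \frac{25273}{3129} + \sqrt{5} \cdot 10 \left(-25\right) = \frac{25273}{3129} + 10 \sqrt{5} \left(-25\right) = \frac{25273}{3129} - 250 \sqrt{5}$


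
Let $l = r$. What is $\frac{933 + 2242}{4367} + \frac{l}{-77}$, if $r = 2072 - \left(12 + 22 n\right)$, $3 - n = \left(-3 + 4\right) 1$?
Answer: $- \frac{111161}{4367} \approx -25.455$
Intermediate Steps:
$n = 2$ ($n = 3 - \left(-3 + 4\right) 1 = 3 - 1 \cdot 1 = 3 - 1 = 2$)
$r = 2016$ ($r = 2072 - \left(12 + 22 \cdot 2\right) = 2072 - \left(12 + 44\right) = 2072 - 56 = 2016$)
$l = 2016$
$\frac{933 + 2242}{4367} + \frac{l}{-77} = \frac{933 + 2242}{4367} + \frac{2016}{-77} = 3175 \cdot \frac{1}{4367} + 2016 \left(- \frac{1}{77}\right) = \frac{3175}{4367} - \frac{288}{11} = - \frac{111161}{4367}$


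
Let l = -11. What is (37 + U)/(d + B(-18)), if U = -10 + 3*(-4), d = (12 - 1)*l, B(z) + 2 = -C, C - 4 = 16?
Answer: -15/143 ≈ -0.10490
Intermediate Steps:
C = 20 (C = 4 + 16 = 20)
B(z) = -22 (B(z) = -2 - 1*20 = -2 - 20 = -22)
d = -121 (d = (12 - 1)*(-11) = 11*(-11) = -121)
U = -22 (U = -10 - 12 = -22)
(37 + U)/(d + B(-18)) = (37 - 22)/(-121 - 22) = 15/(-143) = 15*(-1/143) = -15/143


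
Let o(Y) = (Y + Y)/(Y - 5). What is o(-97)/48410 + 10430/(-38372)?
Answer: -3218376152/11842126815 ≈ -0.27177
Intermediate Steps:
o(Y) = 2*Y/(-5 + Y) (o(Y) = (2*Y)/(-5 + Y) = 2*Y/(-5 + Y))
o(-97)/48410 + 10430/(-38372) = (2*(-97)/(-5 - 97))/48410 + 10430/(-38372) = (2*(-97)/(-102))*(1/48410) + 10430*(-1/38372) = (2*(-97)*(-1/102))*(1/48410) - 5215/19186 = (97/51)*(1/48410) - 5215/19186 = 97/2468910 - 5215/19186 = -3218376152/11842126815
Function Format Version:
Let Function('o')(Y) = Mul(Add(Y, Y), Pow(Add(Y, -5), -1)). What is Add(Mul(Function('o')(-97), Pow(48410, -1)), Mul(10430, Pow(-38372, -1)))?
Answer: Rational(-3218376152, 11842126815) ≈ -0.27177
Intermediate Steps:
Function('o')(Y) = Mul(2, Y, Pow(Add(-5, Y), -1)) (Function('o')(Y) = Mul(Mul(2, Y), Pow(Add(-5, Y), -1)) = Mul(2, Y, Pow(Add(-5, Y), -1)))
Add(Mul(Function('o')(-97), Pow(48410, -1)), Mul(10430, Pow(-38372, -1))) = Add(Mul(Mul(2, -97, Pow(Add(-5, -97), -1)), Pow(48410, -1)), Mul(10430, Pow(-38372, -1))) = Add(Mul(Mul(2, -97, Pow(-102, -1)), Rational(1, 48410)), Mul(10430, Rational(-1, 38372))) = Add(Mul(Mul(2, -97, Rational(-1, 102)), Rational(1, 48410)), Rational(-5215, 19186)) = Add(Mul(Rational(97, 51), Rational(1, 48410)), Rational(-5215, 19186)) = Add(Rational(97, 2468910), Rational(-5215, 19186)) = Rational(-3218376152, 11842126815)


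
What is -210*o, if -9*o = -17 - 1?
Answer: -420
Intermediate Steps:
o = 2 (o = -(-17 - 1)/9 = -⅑*(-18) = 2)
-210*o = -210*2 = -420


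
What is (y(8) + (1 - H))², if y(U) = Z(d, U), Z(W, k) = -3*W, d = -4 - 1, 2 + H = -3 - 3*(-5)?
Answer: 36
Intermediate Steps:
H = 10 (H = -2 + (-3 - 3*(-5)) = -2 + (-3 + 15) = -2 + 12 = 10)
d = -5
y(U) = 15 (y(U) = -3*(-5) = 15)
(y(8) + (1 - H))² = (15 + (1 - 1*10))² = (15 + (1 - 10))² = (15 - 9)² = 6² = 36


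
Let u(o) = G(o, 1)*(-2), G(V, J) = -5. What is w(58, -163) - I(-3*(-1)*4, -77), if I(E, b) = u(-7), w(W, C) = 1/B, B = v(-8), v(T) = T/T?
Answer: -9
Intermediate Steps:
v(T) = 1
B = 1
w(W, C) = 1 (w(W, C) = 1/1 = 1)
u(o) = 10 (u(o) = -5*(-2) = 10)
I(E, b) = 10
w(58, -163) - I(-3*(-1)*4, -77) = 1 - 1*10 = 1 - 10 = -9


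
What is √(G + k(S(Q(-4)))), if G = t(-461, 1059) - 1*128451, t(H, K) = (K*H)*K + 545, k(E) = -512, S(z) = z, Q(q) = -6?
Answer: I*√517131159 ≈ 22741.0*I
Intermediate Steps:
t(H, K) = 545 + H*K² (t(H, K) = (H*K)*K + 545 = H*K² + 545 = 545 + H*K²)
G = -517130647 (G = (545 - 461*1059²) - 1*128451 = (545 - 461*1121481) - 128451 = (545 - 517002741) - 128451 = -517002196 - 128451 = -517130647)
√(G + k(S(Q(-4)))) = √(-517130647 - 512) = √(-517131159) = I*√517131159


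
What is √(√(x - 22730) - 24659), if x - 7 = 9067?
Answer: √(-24659 + 2*I*√3414) ≈ 0.3721 + 157.03*I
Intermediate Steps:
x = 9074 (x = 7 + 9067 = 9074)
√(√(x - 22730) - 24659) = √(√(9074 - 22730) - 24659) = √(√(-13656) - 24659) = √(2*I*√3414 - 24659) = √(-24659 + 2*I*√3414)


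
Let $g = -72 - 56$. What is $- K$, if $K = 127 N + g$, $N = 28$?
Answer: $-3428$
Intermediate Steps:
$g = -128$ ($g = -72 - 56 = -128$)
$K = 3428$ ($K = 127 \cdot 28 - 128 = 3556 - 128 = 3428$)
$- K = \left(-1\right) 3428 = -3428$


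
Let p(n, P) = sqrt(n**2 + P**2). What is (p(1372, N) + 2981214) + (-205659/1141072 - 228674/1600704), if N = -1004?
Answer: 170163811784824649/57078703584 + 20*sqrt(7226) ≈ 2.9829e+6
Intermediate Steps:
p(n, P) = sqrt(P**2 + n**2)
(p(1372, N) + 2981214) + (-205659/1141072 - 228674/1600704) = (sqrt((-1004)**2 + 1372**2) + 2981214) + (-205659/1141072 - 228674/1600704) = (sqrt(1008016 + 1882384) + 2981214) + (-205659*1/1141072 - 228674*1/1600704) = (sqrt(2890400) + 2981214) + (-205659/1141072 - 114337/800352) = (20*sqrt(7226) + 2981214) - 18441646327/57078703584 = (2981214 + 20*sqrt(7226)) - 18441646327/57078703584 = 170163811784824649/57078703584 + 20*sqrt(7226)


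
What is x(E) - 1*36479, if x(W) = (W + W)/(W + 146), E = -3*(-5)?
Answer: -5873089/161 ≈ -36479.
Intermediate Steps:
E = 15
x(W) = 2*W/(146 + W) (x(W) = (2*W)/(146 + W) = 2*W/(146 + W))
x(E) - 1*36479 = 2*15/(146 + 15) - 1*36479 = 2*15/161 - 36479 = 2*15*(1/161) - 36479 = 30/161 - 36479 = -5873089/161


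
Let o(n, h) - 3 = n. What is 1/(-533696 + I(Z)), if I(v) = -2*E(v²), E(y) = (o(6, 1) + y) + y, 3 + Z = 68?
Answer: -1/550614 ≈ -1.8162e-6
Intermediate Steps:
Z = 65 (Z = -3 + 68 = 65)
o(n, h) = 3 + n
E(y) = 9 + 2*y (E(y) = ((3 + 6) + y) + y = (9 + y) + y = 9 + 2*y)
I(v) = -18 - 4*v² (I(v) = -2*(9 + 2*v²) = -18 - 4*v²)
1/(-533696 + I(Z)) = 1/(-533696 + (-18 - 4*65²)) = 1/(-533696 + (-18 - 4*4225)) = 1/(-533696 + (-18 - 16900)) = 1/(-533696 - 16918) = 1/(-550614) = -1/550614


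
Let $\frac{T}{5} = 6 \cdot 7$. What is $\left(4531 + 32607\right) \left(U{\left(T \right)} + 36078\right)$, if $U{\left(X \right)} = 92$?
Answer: $1343281460$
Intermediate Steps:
$T = 210$ ($T = 5 \cdot 6 \cdot 7 = 5 \cdot 42 = 210$)
$\left(4531 + 32607\right) \left(U{\left(T \right)} + 36078\right) = \left(4531 + 32607\right) \left(92 + 36078\right) = 37138 \cdot 36170 = 1343281460$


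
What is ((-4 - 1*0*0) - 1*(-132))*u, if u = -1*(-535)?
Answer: 68480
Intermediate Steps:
u = 535
((-4 - 1*0*0) - 1*(-132))*u = ((-4 - 1*0*0) - 1*(-132))*535 = ((-4 + 0*0) + 132)*535 = ((-4 + 0) + 132)*535 = (-4 + 132)*535 = 128*535 = 68480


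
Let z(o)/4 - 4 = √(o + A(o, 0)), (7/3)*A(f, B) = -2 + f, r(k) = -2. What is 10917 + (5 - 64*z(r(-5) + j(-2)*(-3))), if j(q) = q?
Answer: 9898 - 256*√238/7 ≈ 9333.8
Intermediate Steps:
A(f, B) = -6/7 + 3*f/7 (A(f, B) = 3*(-2 + f)/7 = -6/7 + 3*f/7)
z(o) = 16 + 4*√(-6/7 + 10*o/7) (z(o) = 16 + 4*√(o + (-6/7 + 3*o/7)) = 16 + 4*√(-6/7 + 10*o/7))
10917 + (5 - 64*z(r(-5) + j(-2)*(-3))) = 10917 + (5 - 64*(16 + 4*√(-42 + 70*(-2 - 2*(-3)))/7)) = 10917 + (5 - 64*(16 + 4*√(-42 + 70*(-2 + 6))/7)) = 10917 + (5 - 64*(16 + 4*√(-42 + 70*4)/7)) = 10917 + (5 - 64*(16 + 4*√(-42 + 280)/7)) = 10917 + (5 - 64*(16 + 4*√238/7)) = 10917 + (5 + (-1024 - 256*√238/7)) = 10917 + (-1019 - 256*√238/7) = 9898 - 256*√238/7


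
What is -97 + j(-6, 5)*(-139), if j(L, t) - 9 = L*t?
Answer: 2822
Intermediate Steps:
j(L, t) = 9 + L*t
-97 + j(-6, 5)*(-139) = -97 + (9 - 6*5)*(-139) = -97 + (9 - 30)*(-139) = -97 - 21*(-139) = -97 + 2919 = 2822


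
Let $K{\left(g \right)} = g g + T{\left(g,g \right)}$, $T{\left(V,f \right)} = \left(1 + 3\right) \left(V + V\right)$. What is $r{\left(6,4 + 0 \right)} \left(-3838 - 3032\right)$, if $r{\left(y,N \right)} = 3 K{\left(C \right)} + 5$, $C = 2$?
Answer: $-446550$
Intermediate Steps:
$T{\left(V,f \right)} = 8 V$ ($T{\left(V,f \right)} = 4 \cdot 2 V = 8 V$)
$K{\left(g \right)} = g^{2} + 8 g$ ($K{\left(g \right)} = g g + 8 g = g^{2} + 8 g$)
$r{\left(y,N \right)} = 65$ ($r{\left(y,N \right)} = 3 \cdot 2 \left(8 + 2\right) + 5 = 3 \cdot 2 \cdot 10 + 5 = 3 \cdot 20 + 5 = 60 + 5 = 65$)
$r{\left(6,4 + 0 \right)} \left(-3838 - 3032\right) = 65 \left(-3838 - 3032\right) = 65 \left(-6870\right) = -446550$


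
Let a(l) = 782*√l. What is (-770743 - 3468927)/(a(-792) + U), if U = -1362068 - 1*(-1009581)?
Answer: 1494428559290/124731412177 + 19892531640*I*√22/124731412177 ≈ 11.981 + 0.74804*I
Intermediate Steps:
U = -352487 (U = -1362068 + 1009581 = -352487)
(-770743 - 3468927)/(a(-792) + U) = (-770743 - 3468927)/(782*√(-792) - 352487) = -4239670/(782*(6*I*√22) - 352487) = -4239670/(4692*I*√22 - 352487) = -4239670/(-352487 + 4692*I*√22)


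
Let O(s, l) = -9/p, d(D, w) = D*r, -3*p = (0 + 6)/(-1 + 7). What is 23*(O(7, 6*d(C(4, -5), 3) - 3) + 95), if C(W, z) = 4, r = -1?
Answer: 2806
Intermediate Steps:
p = -⅓ (p = -(0 + 6)/(3*(-1 + 7)) = -2/6 = -⅓*1 = -⅓ ≈ -0.33333)
d(D, w) = -D (d(D, w) = D*(-1) = -D)
O(s, l) = 27 (O(s, l) = -9/(-⅓) = -9*(-3) = 27)
23*(O(7, 6*d(C(4, -5), 3) - 3) + 95) = 23*(27 + 95) = 23*122 = 2806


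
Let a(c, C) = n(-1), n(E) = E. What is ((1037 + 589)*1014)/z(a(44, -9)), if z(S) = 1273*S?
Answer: -1648764/1273 ≈ -1295.2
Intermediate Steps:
a(c, C) = -1
((1037 + 589)*1014)/z(a(44, -9)) = ((1037 + 589)*1014)/((1273*(-1))) = (1626*1014)/(-1273) = 1648764*(-1/1273) = -1648764/1273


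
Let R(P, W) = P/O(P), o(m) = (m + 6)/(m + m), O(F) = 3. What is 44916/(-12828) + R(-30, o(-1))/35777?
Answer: -133924001/38245613 ≈ -3.5017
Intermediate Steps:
o(m) = (6 + m)/(2*m) (o(m) = (6 + m)/((2*m)) = (6 + m)*(1/(2*m)) = (6 + m)/(2*m))
R(P, W) = P/3
44916/(-12828) + R(-30, o(-1))/35777 = 44916/(-12828) + ((⅓)*(-30))/35777 = 44916*(-1/12828) - 10*1/35777 = -3743/1069 - 10/35777 = -133924001/38245613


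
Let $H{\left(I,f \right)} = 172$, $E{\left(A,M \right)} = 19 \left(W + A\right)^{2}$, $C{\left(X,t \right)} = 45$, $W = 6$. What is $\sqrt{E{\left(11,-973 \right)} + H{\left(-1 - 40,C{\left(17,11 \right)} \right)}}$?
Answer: $\sqrt{5663} \approx 75.253$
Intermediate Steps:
$E{\left(A,M \right)} = 19 \left(6 + A\right)^{2}$
$\sqrt{E{\left(11,-973 \right)} + H{\left(-1 - 40,C{\left(17,11 \right)} \right)}} = \sqrt{19 \left(6 + 11\right)^{2} + 172} = \sqrt{19 \cdot 17^{2} + 172} = \sqrt{19 \cdot 289 + 172} = \sqrt{5491 + 172} = \sqrt{5663}$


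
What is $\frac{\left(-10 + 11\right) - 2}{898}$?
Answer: $- \frac{1}{898} \approx -0.0011136$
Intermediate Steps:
$\frac{\left(-10 + 11\right) - 2}{898} = \left(1 - 2\right) \frac{1}{898} = \left(-1\right) \frac{1}{898} = - \frac{1}{898}$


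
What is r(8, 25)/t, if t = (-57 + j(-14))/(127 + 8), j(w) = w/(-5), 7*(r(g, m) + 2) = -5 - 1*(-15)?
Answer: 2700/1897 ≈ 1.4233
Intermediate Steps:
r(g, m) = -4/7 (r(g, m) = -2 + (-5 - 1*(-15))/7 = -2 + (-5 + 15)/7 = -2 + (1/7)*10 = -2 + 10/7 = -4/7)
j(w) = -w/5 (j(w) = w*(-1/5) = -w/5)
t = -271/675 (t = (-57 - 1/5*(-14))/(127 + 8) = (-57 + 14/5)/135 = -271/5*1/135 = -271/675 ≈ -0.40148)
r(8, 25)/t = -4/(7*(-271/675)) = -4/7*(-675/271) = 2700/1897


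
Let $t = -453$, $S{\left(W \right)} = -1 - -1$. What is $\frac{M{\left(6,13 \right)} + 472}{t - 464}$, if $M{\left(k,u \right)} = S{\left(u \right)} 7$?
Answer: $- \frac{472}{917} \approx -0.51472$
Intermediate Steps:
$S{\left(W \right)} = 0$ ($S{\left(W \right)} = -1 + 1 = 0$)
$M{\left(k,u \right)} = 0$ ($M{\left(k,u \right)} = 0 \cdot 7 = 0$)
$\frac{M{\left(6,13 \right)} + 472}{t - 464} = \frac{0 + 472}{-453 - 464} = \frac{472}{-917} = 472 \left(- \frac{1}{917}\right) = - \frac{472}{917}$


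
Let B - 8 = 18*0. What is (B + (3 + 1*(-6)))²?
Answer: 25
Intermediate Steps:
B = 8 (B = 8 + 18*0 = 8 + 0 = 8)
(B + (3 + 1*(-6)))² = (8 + (3 + 1*(-6)))² = (8 + (3 - 6))² = (8 - 3)² = 5² = 25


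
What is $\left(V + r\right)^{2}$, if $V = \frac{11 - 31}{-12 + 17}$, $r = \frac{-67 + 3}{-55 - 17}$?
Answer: $\frac{784}{81} \approx 9.679$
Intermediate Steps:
$r = \frac{8}{9}$ ($r = - \frac{64}{-72} = \left(-64\right) \left(- \frac{1}{72}\right) = \frac{8}{9} \approx 0.88889$)
$V = -4$ ($V = - \frac{20}{5} = \left(-20\right) \frac{1}{5} = -4$)
$\left(V + r\right)^{2} = \left(-4 + \frac{8}{9}\right)^{2} = \left(- \frac{28}{9}\right)^{2} = \frac{784}{81}$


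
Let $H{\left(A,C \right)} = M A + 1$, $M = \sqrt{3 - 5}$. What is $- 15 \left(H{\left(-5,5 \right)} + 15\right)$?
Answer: $-240 + 75 i \sqrt{2} \approx -240.0 + 106.07 i$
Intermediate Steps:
$M = i \sqrt{2}$ ($M = \sqrt{-2} = i \sqrt{2} \approx 1.4142 i$)
$H{\left(A,C \right)} = 1 + i A \sqrt{2}$ ($H{\left(A,C \right)} = i \sqrt{2} A + 1 = i A \sqrt{2} + 1 = 1 + i A \sqrt{2}$)
$- 15 \left(H{\left(-5,5 \right)} + 15\right) = - 15 \left(\left(1 + i \left(-5\right) \sqrt{2}\right) + 15\right) = - 15 \left(\left(1 - 5 i \sqrt{2}\right) + 15\right) = - 15 \left(16 - 5 i \sqrt{2}\right) = -240 + 75 i \sqrt{2}$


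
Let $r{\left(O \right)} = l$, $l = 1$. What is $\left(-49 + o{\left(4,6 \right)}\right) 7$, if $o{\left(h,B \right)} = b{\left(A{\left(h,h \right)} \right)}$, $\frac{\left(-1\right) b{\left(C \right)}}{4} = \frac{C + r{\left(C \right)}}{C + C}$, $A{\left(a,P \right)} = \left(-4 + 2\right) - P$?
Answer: $- \frac{1064}{3} \approx -354.67$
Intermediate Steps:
$r{\left(O \right)} = 1$
$A{\left(a,P \right)} = -2 - P$
$b{\left(C \right)} = - \frac{2 \left(1 + C\right)}{C}$ ($b{\left(C \right)} = - 4 \frac{C + 1}{C + C} = - 4 \frac{1 + C}{2 C} = - \frac{2 \left(1 + C\right)}{C}$)
$o{\left(h,B \right)} = -2 - \frac{2}{-2 - h}$
$\left(-49 + o{\left(4,6 \right)}\right) 7 = \left(-49 + \frac{2 \left(-1 - 4\right)}{2 + 4}\right) 7 = \left(-49 + \frac{2 \left(-1 - 4\right)}{6}\right) 7 = \left(-49 + 2 \cdot \frac{1}{6} \left(-5\right)\right) 7 = \left(-49 - \frac{5}{3}\right) 7 = \left(- \frac{152}{3}\right) 7 = - \frac{1064}{3}$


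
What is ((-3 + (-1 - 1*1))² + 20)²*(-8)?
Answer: -16200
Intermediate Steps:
((-3 + (-1 - 1*1))² + 20)²*(-8) = ((-3 + (-1 - 1))² + 20)²*(-8) = ((-3 - 2)² + 20)²*(-8) = ((-5)² + 20)²*(-8) = (25 + 20)²*(-8) = 45²*(-8) = 2025*(-8) = -16200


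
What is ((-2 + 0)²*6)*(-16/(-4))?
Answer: 96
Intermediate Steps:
((-2 + 0)²*6)*(-16/(-4)) = ((-2)²*6)*(-16*(-¼)) = (4*6)*4 = 24*4 = 96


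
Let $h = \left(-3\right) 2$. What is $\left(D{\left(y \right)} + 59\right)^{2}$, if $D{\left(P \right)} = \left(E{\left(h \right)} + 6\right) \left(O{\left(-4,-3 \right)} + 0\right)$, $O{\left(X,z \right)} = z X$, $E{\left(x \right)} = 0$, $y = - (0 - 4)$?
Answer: $17161$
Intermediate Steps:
$h = -6$
$y = 4$ ($y = \left(-1\right) \left(-4\right) = 4$)
$O{\left(X,z \right)} = X z$
$D{\left(P \right)} = 72$ ($D{\left(P \right)} = \left(0 + 6\right) \left(\left(-4\right) \left(-3\right) + 0\right) = 6 \left(12 + 0\right) = 6 \cdot 12 = 72$)
$\left(D{\left(y \right)} + 59\right)^{2} = \left(72 + 59\right)^{2} = 131^{2} = 17161$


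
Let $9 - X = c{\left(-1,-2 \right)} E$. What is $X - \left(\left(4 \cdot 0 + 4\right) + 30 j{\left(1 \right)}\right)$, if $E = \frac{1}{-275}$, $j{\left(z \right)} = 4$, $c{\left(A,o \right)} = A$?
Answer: $- \frac{31626}{275} \approx -115.0$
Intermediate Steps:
$E = - \frac{1}{275} \approx -0.0036364$
$X = \frac{2474}{275}$ ($X = 9 - \left(-1\right) \left(- \frac{1}{275}\right) = 9 - \frac{1}{275} = \frac{2474}{275} \approx 8.9964$)
$X - \left(\left(4 \cdot 0 + 4\right) + 30 j{\left(1 \right)}\right) = \frac{2474}{275} - \left(\left(4 \cdot 0 + 4\right) + 30 \cdot 4\right) = \frac{2474}{275} - \left(\left(0 + 4\right) + 120\right) = \frac{2474}{275} - \left(4 + 120\right) = \frac{2474}{275} - 124 = - \frac{31626}{275}$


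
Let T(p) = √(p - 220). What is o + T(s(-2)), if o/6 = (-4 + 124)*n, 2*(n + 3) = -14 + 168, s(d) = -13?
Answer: 53280 + I*√233 ≈ 53280.0 + 15.264*I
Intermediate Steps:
n = 74 (n = -3 + (-14 + 168)/2 = -3 + (½)*154 = -3 + 77 = 74)
T(p) = √(-220 + p)
o = 53280 (o = 6*((-4 + 124)*74) = 6*(120*74) = 6*8880 = 53280)
o + T(s(-2)) = 53280 + √(-220 - 13) = 53280 + √(-233) = 53280 + I*√233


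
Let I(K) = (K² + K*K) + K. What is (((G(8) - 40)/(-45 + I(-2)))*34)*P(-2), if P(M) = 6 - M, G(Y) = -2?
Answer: 3808/13 ≈ 292.92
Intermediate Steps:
I(K) = K + 2*K² (I(K) = (K² + K²) + K = 2*K² + K = K + 2*K²)
(((G(8) - 40)/(-45 + I(-2)))*34)*P(-2) = (((-2 - 40)/(-45 - 2*(1 + 2*(-2))))*34)*(6 - 1*(-2)) = (-42/(-45 - 2*(1 - 4))*34)*(6 + 2) = (-42/(-45 - 2*(-3))*34)*8 = (-42/(-45 + 6)*34)*8 = (-42/(-39)*34)*8 = (-42*(-1/39)*34)*8 = ((14/13)*34)*8 = (476/13)*8 = 3808/13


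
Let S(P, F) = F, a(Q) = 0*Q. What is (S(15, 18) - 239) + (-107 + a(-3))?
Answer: -328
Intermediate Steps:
a(Q) = 0
(S(15, 18) - 239) + (-107 + a(-3)) = (18 - 239) + (-107 + 0) = -221 - 107 = -328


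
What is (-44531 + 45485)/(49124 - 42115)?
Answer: 954/7009 ≈ 0.13611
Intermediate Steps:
(-44531 + 45485)/(49124 - 42115) = 954/7009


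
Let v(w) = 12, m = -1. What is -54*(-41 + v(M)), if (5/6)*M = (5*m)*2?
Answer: 1566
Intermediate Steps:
M = -12 (M = 6*((5*(-1))*2)/5 = 6*(-5*2)/5 = (6/5)*(-10) = -12)
-54*(-41 + v(M)) = -54*(-41 + 12) = -54*(-29) = 1566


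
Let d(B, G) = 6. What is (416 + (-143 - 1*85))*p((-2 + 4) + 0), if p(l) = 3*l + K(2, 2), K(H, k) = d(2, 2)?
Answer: 2256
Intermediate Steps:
K(H, k) = 6
p(l) = 6 + 3*l (p(l) = 3*l + 6 = 6 + 3*l)
(416 + (-143 - 1*85))*p((-2 + 4) + 0) = (416 + (-143 - 1*85))*(6 + 3*((-2 + 4) + 0)) = (416 + (-143 - 85))*(6 + 3*(2 + 0)) = (416 - 228)*(6 + 3*2) = 188*(6 + 6) = 188*12 = 2256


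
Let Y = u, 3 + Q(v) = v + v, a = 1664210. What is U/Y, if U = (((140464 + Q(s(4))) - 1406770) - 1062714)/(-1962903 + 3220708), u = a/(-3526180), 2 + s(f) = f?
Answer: 821254021742/209325165905 ≈ 3.9233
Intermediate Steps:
s(f) = -2 + f
Q(v) = -3 + 2*v (Q(v) = -3 + (v + v) = -3 + 2*v)
u = -166421/352618 (u = 1664210/(-3526180) = 1664210*(-1/3526180) = -166421/352618 ≈ -0.47196)
U = -2329019/1257805 (U = (((140464 + (-3 + 2*(-2 + 4))) - 1406770) - 1062714)/(-1962903 + 3220708) = (((140464 + (-3 + 2*2)) - 1406770) - 1062714)/1257805 = (((140464 + (-3 + 4)) - 1406770) - 1062714)*(1/1257805) = (((140464 + 1) - 1406770) - 1062714)*(1/1257805) = ((140465 - 1406770) - 1062714)*(1/1257805) = (-1266305 - 1062714)*(1/1257805) = -2329019*1/1257805 = -2329019/1257805 ≈ -1.8517)
Y = -166421/352618 ≈ -0.47196
U/Y = -2329019/(1257805*(-166421/352618)) = -2329019/1257805*(-352618/166421) = 821254021742/209325165905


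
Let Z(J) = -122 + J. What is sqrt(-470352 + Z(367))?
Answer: I*sqrt(470107) ≈ 685.64*I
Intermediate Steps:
sqrt(-470352 + Z(367)) = sqrt(-470352 + (-122 + 367)) = sqrt(-470352 + 245) = sqrt(-470107) = I*sqrt(470107)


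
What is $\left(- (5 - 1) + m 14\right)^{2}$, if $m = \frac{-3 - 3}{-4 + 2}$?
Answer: $1444$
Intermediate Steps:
$m = 3$ ($m = - \frac{6}{-2} = \left(-6\right) \left(- \frac{1}{2}\right) = 3$)
$\left(- (5 - 1) + m 14\right)^{2} = \left(- (5 - 1) + 3 \cdot 14\right)^{2} = \left(\left(-1\right) 4 + 42\right)^{2} = \left(-4 + 42\right)^{2} = 38^{2} = 1444$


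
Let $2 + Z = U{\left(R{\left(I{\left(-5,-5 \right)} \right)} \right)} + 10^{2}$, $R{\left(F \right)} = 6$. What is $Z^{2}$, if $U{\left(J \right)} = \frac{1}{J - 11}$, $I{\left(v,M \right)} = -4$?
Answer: $\frac{239121}{25} \approx 9564.8$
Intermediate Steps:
$U{\left(J \right)} = \frac{1}{-11 + J}$
$Z = \frac{489}{5}$ ($Z = -2 + \left(\frac{1}{-11 + 6} + 10^{2}\right) = -2 + \left(\frac{1}{-5} + 100\right) = -2 + \left(- \frac{1}{5} + 100\right) = -2 + \frac{499}{5} = \frac{489}{5} \approx 97.8$)
$Z^{2} = \left(\frac{489}{5}\right)^{2} = \frac{239121}{25}$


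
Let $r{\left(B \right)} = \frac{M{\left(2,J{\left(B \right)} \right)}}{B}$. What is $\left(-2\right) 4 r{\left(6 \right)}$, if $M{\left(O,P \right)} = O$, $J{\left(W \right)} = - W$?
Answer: $- \frac{8}{3} \approx -2.6667$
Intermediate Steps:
$r{\left(B \right)} = \frac{2}{B}$
$\left(-2\right) 4 r{\left(6 \right)} = \left(-2\right) 4 \cdot \frac{2}{6} = - 8 \cdot 2 \cdot \frac{1}{6} = \left(-8\right) \frac{1}{3} = - \frac{8}{3}$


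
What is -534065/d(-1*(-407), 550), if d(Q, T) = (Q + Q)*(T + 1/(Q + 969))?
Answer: -367436720/308018007 ≈ -1.1929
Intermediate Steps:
d(Q, T) = 2*Q*(T + 1/(969 + Q)) (d(Q, T) = (2*Q)*(T + 1/(969 + Q)) = 2*Q*(T + 1/(969 + Q)))
-534065/d(-1*(-407), 550) = -534065*(969 - 1*(-407))/(814*(1 + 969*550 - 1*(-407)*550)) = -534065*(969 + 407)/(814*(1 + 532950 + 407*550)) = -534065*688/(407*(1 + 532950 + 223850)) = -534065/(2*407*(1/1376)*756801) = -534065/308018007/688 = -534065*688/308018007 = -367436720/308018007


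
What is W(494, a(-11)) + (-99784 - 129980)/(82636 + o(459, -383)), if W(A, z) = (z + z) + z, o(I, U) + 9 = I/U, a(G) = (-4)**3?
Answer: -3081985278/15822841 ≈ -194.78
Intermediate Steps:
a(G) = -64
o(I, U) = -9 + I/U
W(A, z) = 3*z (W(A, z) = 2*z + z = 3*z)
W(494, a(-11)) + (-99784 - 129980)/(82636 + o(459, -383)) = 3*(-64) + (-99784 - 129980)/(82636 + (-9 + 459/(-383))) = -192 - 229764/(82636 + (-9 + 459*(-1/383))) = -192 - 229764/(82636 + (-9 - 459/383)) = -192 - 229764/(82636 - 3906/383) = -192 - 229764/31645682/383 = -192 - 229764*383/31645682 = -192 - 43999806/15822841 = -3081985278/15822841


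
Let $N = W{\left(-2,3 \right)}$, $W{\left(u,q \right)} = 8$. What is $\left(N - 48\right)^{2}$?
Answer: $1600$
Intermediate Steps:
$N = 8$
$\left(N - 48\right)^{2} = \left(8 - 48\right)^{2} = \left(-40\right)^{2} = 1600$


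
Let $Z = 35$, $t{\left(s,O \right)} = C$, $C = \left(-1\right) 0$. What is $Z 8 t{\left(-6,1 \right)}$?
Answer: $0$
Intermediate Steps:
$C = 0$
$t{\left(s,O \right)} = 0$
$Z 8 t{\left(-6,1 \right)} = 35 \cdot 8 \cdot 0 = 280 \cdot 0 = 0$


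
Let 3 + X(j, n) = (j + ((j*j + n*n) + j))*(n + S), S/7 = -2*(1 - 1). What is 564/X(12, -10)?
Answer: -564/2683 ≈ -0.21021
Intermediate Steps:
S = 0 (S = 7*(-2*(1 - 1)) = 7*(-2*0) = 7*0 = 0)
X(j, n) = -3 + n*(j² + n² + 2*j) (X(j, n) = -3 + (j + ((j*j + n*n) + j))*(n + 0) = -3 + (j + ((j² + n²) + j))*n = -3 + (j + (j + j² + n²))*n = -3 + (j² + n² + 2*j)*n = -3 + n*(j² + n² + 2*j))
564/X(12, -10) = 564/(-3 + (-10)³ - 10*12² + 2*12*(-10)) = 564/(-3 - 1000 - 10*144 - 240) = 564/(-3 - 1000 - 1440 - 240) = 564/(-2683) = 564*(-1/2683) = -564/2683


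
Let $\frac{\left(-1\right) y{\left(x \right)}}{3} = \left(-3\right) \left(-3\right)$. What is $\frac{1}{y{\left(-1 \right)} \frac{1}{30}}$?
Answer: $- \frac{10}{9} \approx -1.1111$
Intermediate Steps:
$y{\left(x \right)} = -27$ ($y{\left(x \right)} = - 3 \left(\left(-3\right) \left(-3\right)\right) = \left(-3\right) 9 = -27$)
$\frac{1}{y{\left(-1 \right)} \frac{1}{30}} = \frac{1}{\left(-27\right) \frac{1}{30}} = \frac{1}{- \frac{9}{10}} = - \frac{10}{9}$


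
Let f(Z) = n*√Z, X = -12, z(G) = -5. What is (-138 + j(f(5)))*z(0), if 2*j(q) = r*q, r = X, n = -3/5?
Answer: 690 - 18*√5 ≈ 649.75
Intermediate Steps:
n = -⅗ (n = -3*⅕ = -⅗ ≈ -0.60000)
r = -12
f(Z) = -3*√Z/5
j(q) = -6*q (j(q) = (-12*q)/2 = -6*q)
(-138 + j(f(5)))*z(0) = (-138 - (-18)*√5/5)*(-5) = (-138 + 18*√5/5)*(-5) = 690 - 18*√5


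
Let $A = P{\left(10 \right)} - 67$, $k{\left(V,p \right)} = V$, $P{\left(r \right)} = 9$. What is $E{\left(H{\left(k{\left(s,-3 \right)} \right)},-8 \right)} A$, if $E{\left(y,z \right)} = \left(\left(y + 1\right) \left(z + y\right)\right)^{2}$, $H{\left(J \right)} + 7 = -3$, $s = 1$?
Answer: $-1522152$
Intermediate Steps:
$A = -58$ ($A = 9 - 67 = -58$)
$H{\left(J \right)} = -10$ ($H{\left(J \right)} = -7 - 3 = -10$)
$E{\left(y,z \right)} = \left(1 + y\right)^{2} \left(y + z\right)^{2}$ ($E{\left(y,z \right)} = \left(\left(1 + y\right) \left(y + z\right)\right)^{2} = \left(1 + y\right)^{2} \left(y + z\right)^{2}$)
$E{\left(H{\left(k{\left(s,-3 \right)} \right)},-8 \right)} A = \left(1 - 10\right)^{2} \left(-10 - 8\right)^{2} \left(-58\right) = \left(-9\right)^{2} \left(-18\right)^{2} \left(-58\right) = 81 \cdot 324 \left(-58\right) = 26244 \left(-58\right) = -1522152$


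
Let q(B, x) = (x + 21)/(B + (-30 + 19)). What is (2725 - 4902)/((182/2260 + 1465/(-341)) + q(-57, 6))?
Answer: 28521355940/60432201 ≈ 471.96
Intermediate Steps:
q(B, x) = (21 + x)/(-11 + B) (q(B, x) = (21 + x)/(B - 11) = (21 + x)/(-11 + B))
(2725 - 4902)/((182/2260 + 1465/(-341)) + q(-57, 6)) = (2725 - 4902)/((182/2260 + 1465/(-341)) + (21 + 6)/(-11 - 57)) = -2177/((182*(1/2260) + 1465*(-1/341)) + 27/(-68)) = -2177/((91/1130 - 1465/341) - 1/68*27) = -2177/(-1624419/385330 - 27/68) = -2177/(-60432201/13101220) = -2177*(-13101220/60432201) = 28521355940/60432201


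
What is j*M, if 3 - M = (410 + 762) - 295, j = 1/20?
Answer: -437/10 ≈ -43.700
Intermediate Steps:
j = 1/20 ≈ 0.050000
M = -874 (M = 3 - ((410 + 762) - 295) = 3 - (1172 - 295) = 3 - 1*877 = 3 - 877 = -874)
j*M = (1/20)*(-874) = -437/10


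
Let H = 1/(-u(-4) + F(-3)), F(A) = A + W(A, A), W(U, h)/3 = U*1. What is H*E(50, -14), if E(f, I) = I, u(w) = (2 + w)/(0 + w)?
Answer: 28/25 ≈ 1.1200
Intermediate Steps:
W(U, h) = 3*U (W(U, h) = 3*(U*1) = 3*U)
u(w) = (2 + w)/w
F(A) = 4*A (F(A) = A + 3*A = 4*A)
H = -2/25 (H = 1/(-(2 - 4)/(-4) + 4*(-3)) = 1/(-(-1)*(-2)/4 - 12) = 1/(-1*1/2 - 12) = 1/(-1/2 - 12) = 1/(-25/2) = -2/25 ≈ -0.080000)
H*E(50, -14) = -2/25*(-14) = 28/25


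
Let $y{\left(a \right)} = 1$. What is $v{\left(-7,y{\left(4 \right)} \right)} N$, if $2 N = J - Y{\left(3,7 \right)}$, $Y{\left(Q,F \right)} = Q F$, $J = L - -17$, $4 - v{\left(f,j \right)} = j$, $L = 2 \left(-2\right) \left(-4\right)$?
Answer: $18$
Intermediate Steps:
$L = 16$ ($L = \left(-4\right) \left(-4\right) = 16$)
$v{\left(f,j \right)} = 4 - j$
$J = 33$ ($J = 16 - -17 = 16 + 17 = 33$)
$Y{\left(Q,F \right)} = F Q$
$N = 6$ ($N = \frac{33 - 7 \cdot 3}{2} = \frac{33 - 21}{2} = \frac{1}{2} \cdot 12 = 6$)
$v{\left(-7,y{\left(4 \right)} \right)} N = \left(4 - 1\right) 6 = 3 \cdot 6 = 18$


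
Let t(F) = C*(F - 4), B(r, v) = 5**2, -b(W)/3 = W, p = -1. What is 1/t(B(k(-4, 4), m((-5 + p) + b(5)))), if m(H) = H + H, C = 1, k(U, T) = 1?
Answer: 1/21 ≈ 0.047619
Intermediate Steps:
b(W) = -3*W
m(H) = 2*H
B(r, v) = 25
t(F) = -4 + F (t(F) = 1*(F - 4) = 1*(-4 + F) = -4 + F)
1/t(B(k(-4, 4), m((-5 + p) + b(5)))) = 1/(-4 + 25) = 1/21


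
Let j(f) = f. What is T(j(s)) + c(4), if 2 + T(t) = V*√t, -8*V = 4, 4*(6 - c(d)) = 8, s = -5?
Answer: 2 - I*√5/2 ≈ 2.0 - 1.118*I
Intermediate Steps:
c(d) = 4 (c(d) = 6 - ¼*8 = 6 - 2 = 4)
V = -½ (V = -⅛*4 = -½ ≈ -0.50000)
T(t) = -2 - √t/2
T(j(s)) + c(4) = (-2 - I*√5/2) + 4 = 2 - I*√5/2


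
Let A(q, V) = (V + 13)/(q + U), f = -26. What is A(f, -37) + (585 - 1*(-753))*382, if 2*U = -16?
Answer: 8688984/17 ≈ 5.1112e+5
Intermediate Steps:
U = -8 (U = (½)*(-16) = -8)
A(q, V) = (13 + V)/(-8 + q) (A(q, V) = (V + 13)/(q - 8) = (13 + V)/(-8 + q))
A(f, -37) + (585 - 1*(-753))*382 = (13 - 37)/(-8 - 26) + (585 - 1*(-753))*382 = -24/(-34) + (585 + 753)*382 = -1/34*(-24) + 1338*382 = 12/17 + 511116 = 8688984/17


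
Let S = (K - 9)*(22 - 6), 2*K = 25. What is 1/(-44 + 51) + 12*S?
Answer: 4705/7 ≈ 672.14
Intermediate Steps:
K = 25/2 (K = (½)*25 = 25/2 ≈ 12.500)
S = 56 (S = (25/2 - 9)*(22 - 6) = (7/2)*16 = 56)
1/(-44 + 51) + 12*S = 1/(-44 + 51) + 12*56 = 1/7 + 672 = ⅐ + 672 = 4705/7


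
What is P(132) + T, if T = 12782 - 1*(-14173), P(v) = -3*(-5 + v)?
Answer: 26574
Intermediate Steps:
P(v) = 15 - 3*v
T = 26955 (T = 12782 + 14173 = 26955)
P(132) + T = (15 - 3*132) + 26955 = (15 - 396) + 26955 = -381 + 26955 = 26574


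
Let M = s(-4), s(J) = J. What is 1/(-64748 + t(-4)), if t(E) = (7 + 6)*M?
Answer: -1/64800 ≈ -1.5432e-5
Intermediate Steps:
M = -4
t(E) = -52 (t(E) = (7 + 6)*(-4) = 13*(-4) = -52)
1/(-64748 + t(-4)) = 1/(-64748 - 52) = 1/(-64800) = -1/64800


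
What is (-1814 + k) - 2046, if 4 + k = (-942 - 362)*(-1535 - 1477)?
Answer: 3923784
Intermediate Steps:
k = 3927644 (k = -4 + (-942 - 362)*(-1535 - 1477) = -4 - 1304*(-3012) = -4 + 3927648 = 3927644)
(-1814 + k) - 2046 = (-1814 + 3927644) - 2046 = 3925830 - 2046 = 3923784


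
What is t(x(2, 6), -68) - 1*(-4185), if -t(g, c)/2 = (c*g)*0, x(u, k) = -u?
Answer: 4185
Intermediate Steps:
t(g, c) = 0 (t(g, c) = -2*c*g*0 = -2*0 = 0)
t(x(2, 6), -68) - 1*(-4185) = 0 - 1*(-4185) = 0 + 4185 = 4185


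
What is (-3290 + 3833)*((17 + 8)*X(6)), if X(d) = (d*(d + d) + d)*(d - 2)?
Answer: 4235400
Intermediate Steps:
X(d) = (-2 + d)*(d + 2*d²) (X(d) = (d*(2*d) + d)*(-2 + d) = (2*d² + d)*(-2 + d) = (d + 2*d²)*(-2 + d) = (-2 + d)*(d + 2*d²))
(-3290 + 3833)*((17 + 8)*X(6)) = (-3290 + 3833)*((17 + 8)*(6*(-2 - 3*6 + 2*6²))) = 543*(25*(6*(-2 - 18 + 2*36))) = 543*(25*(6*(-2 - 18 + 72))) = 543*(25*(6*52)) = 543*(25*312) = 543*7800 = 4235400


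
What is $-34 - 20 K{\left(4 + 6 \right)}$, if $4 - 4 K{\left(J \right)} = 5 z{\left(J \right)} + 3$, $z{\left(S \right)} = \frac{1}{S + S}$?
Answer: $- \frac{151}{4} \approx -37.75$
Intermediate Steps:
$z{\left(S \right)} = \frac{1}{2 S}$
$K{\left(J \right)} = \frac{1}{4} - \frac{5}{8 J}$ ($K{\left(J \right)} = 1 - \frac{5 \frac{1}{2 J} + 3}{4} = 1 - \frac{\frac{5}{2 J} + 3}{4} = 1 - \frac{3 + \frac{5}{2 J}}{4} = 1 - \left(\frac{3}{4} + \frac{5}{8 J}\right) = \frac{1}{4} - \frac{5}{8 J}$)
$-34 - 20 K{\left(4 + 6 \right)} = -34 - 20 \frac{-5 + 2 \left(4 + 6\right)}{8 \left(4 + 6\right)} = -34 - 20 \frac{-5 + 2 \cdot 10}{8 \cdot 10} = -34 - 20 \cdot \frac{1}{8} \cdot \frac{1}{10} \left(-5 + 20\right) = -34 - 20 \cdot \frac{1}{8} \cdot \frac{1}{10} \cdot 15 = -34 - \frac{15}{4} = - \frac{151}{4}$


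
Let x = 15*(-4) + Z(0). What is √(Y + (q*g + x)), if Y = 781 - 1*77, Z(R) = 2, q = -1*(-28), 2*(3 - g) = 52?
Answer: √2 ≈ 1.4142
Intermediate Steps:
g = -23 (g = 3 - ½*52 = 3 - 26 = -23)
q = 28
Y = 704 (Y = 781 - 77 = 704)
x = -58 (x = 15*(-4) + 2 = -60 + 2 = -58)
√(Y + (q*g + x)) = √(704 + (28*(-23) - 58)) = √(704 + (-644 - 58)) = √(704 - 702) = √2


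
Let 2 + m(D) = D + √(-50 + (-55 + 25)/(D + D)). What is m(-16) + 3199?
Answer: 3181 + I*√785/4 ≈ 3181.0 + 7.0045*I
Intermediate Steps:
m(D) = -2 + D + √(-50 - 15/D) (m(D) = -2 + (D + √(-50 + (-55 + 25)/(D + D))) = -2 + (D + √(-50 - 30*1/(2*D))) = -2 + (D + √(-50 - 15/D)) = -2 + D + √(-50 - 15/D))
m(-16) + 3199 = (-2 - 16 + √(-50 - 15/(-16))) + 3199 = (-2 - 16 + √(-50 - 15*(-1/16))) + 3199 = (-2 - 16 + √(-50 + 15/16)) + 3199 = (-2 - 16 + √(-785/16)) + 3199 = (-2 - 16 + I*√785/4) + 3199 = (-18 + I*√785/4) + 3199 = 3181 + I*√785/4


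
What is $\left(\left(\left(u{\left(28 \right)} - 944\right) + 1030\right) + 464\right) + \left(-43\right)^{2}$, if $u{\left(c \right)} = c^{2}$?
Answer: $3183$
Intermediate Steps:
$\left(\left(\left(u{\left(28 \right)} - 944\right) + 1030\right) + 464\right) + \left(-43\right)^{2} = \left(\left(\left(28^{2} - 944\right) + 1030\right) + 464\right) + \left(-43\right)^{2} = \left(\left(\left(784 - 944\right) + 1030\right) + 464\right) + 1849 = \left(\left(-160 + 1030\right) + 464\right) + 1849 = \left(870 + 464\right) + 1849 = 1334 + 1849 = 3183$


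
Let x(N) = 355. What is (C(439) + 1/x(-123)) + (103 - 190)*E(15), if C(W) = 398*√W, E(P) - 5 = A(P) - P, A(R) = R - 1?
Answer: -123539/355 + 398*√439 ≈ 7991.0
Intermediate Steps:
A(R) = -1 + R
E(P) = 4 (E(P) = 5 + ((-1 + P) - P) = 5 - 1 = 4)
(C(439) + 1/x(-123)) + (103 - 190)*E(15) = (398*√439 + 1/355) + (103 - 190)*4 = (398*√439 + 1/355) - 87*4 = (1/355 + 398*√439) - 348 = -123539/355 + 398*√439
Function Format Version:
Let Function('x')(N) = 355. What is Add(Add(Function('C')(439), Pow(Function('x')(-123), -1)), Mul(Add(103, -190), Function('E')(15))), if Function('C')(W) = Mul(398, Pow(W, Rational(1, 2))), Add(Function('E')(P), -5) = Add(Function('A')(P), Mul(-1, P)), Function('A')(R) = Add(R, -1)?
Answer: Add(Rational(-123539, 355), Mul(398, Pow(439, Rational(1, 2)))) ≈ 7991.0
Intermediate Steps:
Function('A')(R) = Add(-1, R)
Function('E')(P) = 4 (Function('E')(P) = Add(5, Add(Add(-1, P), Mul(-1, P))) = Add(5, -1) = 4)
Add(Add(Function('C')(439), Pow(Function('x')(-123), -1)), Mul(Add(103, -190), Function('E')(15))) = Add(Add(Mul(398, Pow(439, Rational(1, 2))), Pow(355, -1)), Mul(Add(103, -190), 4)) = Add(Add(Mul(398, Pow(439, Rational(1, 2))), Rational(1, 355)), Mul(-87, 4)) = Add(Add(Rational(1, 355), Mul(398, Pow(439, Rational(1, 2)))), -348) = Add(Rational(-123539, 355), Mul(398, Pow(439, Rational(1, 2))))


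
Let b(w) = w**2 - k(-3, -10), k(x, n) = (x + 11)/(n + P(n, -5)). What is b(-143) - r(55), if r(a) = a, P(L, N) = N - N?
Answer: 101974/5 ≈ 20395.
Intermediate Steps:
P(L, N) = 0
k(x, n) = (11 + x)/n (k(x, n) = (x + 11)/(n + 0) = (11 + x)/n)
b(w) = 4/5 + w**2 (b(w) = w**2 - (11 - 3)/(-10) = w**2 - (-1)*8/10 = w**2 - 1*(-4/5) = w**2 + 4/5 = 4/5 + w**2)
b(-143) - r(55) = (4/5 + (-143)**2) - 1*55 = (4/5 + 20449) - 55 = 102249/5 - 55 = 101974/5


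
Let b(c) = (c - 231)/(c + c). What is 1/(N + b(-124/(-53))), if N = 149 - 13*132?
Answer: -248/400735 ≈ -0.00061886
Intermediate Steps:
N = -1567 (N = 149 - 1716 = -1567)
b(c) = (-231 + c)/(2*c) (b(c) = (-231 + c)/((2*c)) = (-231 + c)*(1/(2*c)) = (-231 + c)/(2*c))
1/(N + b(-124/(-53))) = 1/(-1567 + (-231 - 124/(-53))/(2*((-124/(-53))))) = 1/(-1567 + (-231 - 124*(-1/53))/(2*((-124*(-1/53))))) = 1/(-1567 + (-231 + 124/53)/(2*(124/53))) = 1/(-1567 + (1/2)*(53/124)*(-12119/53)) = 1/(-1567 - 12119/248) = 1/(-400735/248) = -248/400735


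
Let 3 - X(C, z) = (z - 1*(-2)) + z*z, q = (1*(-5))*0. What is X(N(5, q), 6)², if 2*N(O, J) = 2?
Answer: 1681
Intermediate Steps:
q = 0 (q = -5*0 = 0)
N(O, J) = 1 (N(O, J) = (½)*2 = 1)
X(C, z) = 1 - z - z² (X(C, z) = 3 - ((z - 1*(-2)) + z*z) = 3 - ((z + 2) + z²) = 3 - ((2 + z) + z²) = 3 - (2 + z + z²) = 3 + (-2 - z - z²) = 1 - z - z²)
X(N(5, q), 6)² = (1 - 1*6 - 1*6²)² = (1 - 6 - 1*36)² = (1 - 6 - 36)² = (-41)² = 1681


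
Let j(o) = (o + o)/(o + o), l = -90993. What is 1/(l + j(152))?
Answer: -1/90992 ≈ -1.0990e-5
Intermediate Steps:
j(o) = 1 (j(o) = (2*o)/((2*o)) = (2*o)*(1/(2*o)) = 1)
1/(l + j(152)) = 1/(-90993 + 1) = 1/(-90992) = -1/90992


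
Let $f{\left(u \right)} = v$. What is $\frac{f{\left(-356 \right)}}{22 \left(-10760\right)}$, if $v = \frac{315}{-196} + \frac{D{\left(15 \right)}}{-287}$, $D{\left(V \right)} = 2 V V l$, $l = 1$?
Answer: $\frac{729}{54350912} \approx 1.3413 \cdot 10^{-5}$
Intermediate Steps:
$D{\left(V \right)} = 2 V^{2}$ ($D{\left(V \right)} = 2 V V 1 = 2 V^{2} \cdot 1 = 2 V^{2}$)
$v = - \frac{3645}{1148}$ ($v = \frac{315}{-196} + \frac{2 \cdot 15^{2}}{-287} = 315 \left(- \frac{1}{196}\right) + 2 \cdot 225 \left(- \frac{1}{287}\right) = - \frac{45}{28} + 450 \left(- \frac{1}{287}\right) = - \frac{45}{28} - \frac{450}{287} = - \frac{3645}{1148} \approx -3.1751$)
$f{\left(u \right)} = - \frac{3645}{1148}$
$\frac{f{\left(-356 \right)}}{22 \left(-10760\right)} = - \frac{3645}{1148 \cdot 22 \left(-10760\right)} = - \frac{3645}{1148 \left(-236720\right)} = \left(- \frac{3645}{1148}\right) \left(- \frac{1}{236720}\right) = \frac{729}{54350912}$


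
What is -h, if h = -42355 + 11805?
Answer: 30550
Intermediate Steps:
h = -30550
-h = -1*(-30550) = 30550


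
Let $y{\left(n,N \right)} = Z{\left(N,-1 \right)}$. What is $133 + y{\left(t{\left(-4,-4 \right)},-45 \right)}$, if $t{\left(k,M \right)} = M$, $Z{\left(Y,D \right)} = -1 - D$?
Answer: $133$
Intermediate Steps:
$y{\left(n,N \right)} = 0$ ($y{\left(n,N \right)} = -1 - -1 = -1 + 1 = 0$)
$133 + y{\left(t{\left(-4,-4 \right)},-45 \right)} = 133 + 0 = 133$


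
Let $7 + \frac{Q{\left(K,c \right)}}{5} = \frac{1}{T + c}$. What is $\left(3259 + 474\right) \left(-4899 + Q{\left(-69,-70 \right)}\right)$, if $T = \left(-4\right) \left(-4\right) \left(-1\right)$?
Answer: $- \frac{1584020157}{86} \approx -1.8419 \cdot 10^{7}$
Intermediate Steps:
$T = -16$ ($T = 16 \left(-1\right) = -16$)
$Q{\left(K,c \right)} = -35 + \frac{5}{-16 + c}$
$\left(3259 + 474\right) \left(-4899 + Q{\left(-69,-70 \right)}\right) = \left(3259 + 474\right) \left(-4899 + \frac{5 \left(113 - -490\right)}{-16 - 70}\right) = 3733 \left(-4899 + \frac{5 \left(113 + 490\right)}{-86}\right) = 3733 \left(-4899 + 5 \left(- \frac{1}{86}\right) 603\right) = 3733 \left(-4899 - \frac{3015}{86}\right) = 3733 \left(- \frac{424329}{86}\right) = - \frac{1584020157}{86}$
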